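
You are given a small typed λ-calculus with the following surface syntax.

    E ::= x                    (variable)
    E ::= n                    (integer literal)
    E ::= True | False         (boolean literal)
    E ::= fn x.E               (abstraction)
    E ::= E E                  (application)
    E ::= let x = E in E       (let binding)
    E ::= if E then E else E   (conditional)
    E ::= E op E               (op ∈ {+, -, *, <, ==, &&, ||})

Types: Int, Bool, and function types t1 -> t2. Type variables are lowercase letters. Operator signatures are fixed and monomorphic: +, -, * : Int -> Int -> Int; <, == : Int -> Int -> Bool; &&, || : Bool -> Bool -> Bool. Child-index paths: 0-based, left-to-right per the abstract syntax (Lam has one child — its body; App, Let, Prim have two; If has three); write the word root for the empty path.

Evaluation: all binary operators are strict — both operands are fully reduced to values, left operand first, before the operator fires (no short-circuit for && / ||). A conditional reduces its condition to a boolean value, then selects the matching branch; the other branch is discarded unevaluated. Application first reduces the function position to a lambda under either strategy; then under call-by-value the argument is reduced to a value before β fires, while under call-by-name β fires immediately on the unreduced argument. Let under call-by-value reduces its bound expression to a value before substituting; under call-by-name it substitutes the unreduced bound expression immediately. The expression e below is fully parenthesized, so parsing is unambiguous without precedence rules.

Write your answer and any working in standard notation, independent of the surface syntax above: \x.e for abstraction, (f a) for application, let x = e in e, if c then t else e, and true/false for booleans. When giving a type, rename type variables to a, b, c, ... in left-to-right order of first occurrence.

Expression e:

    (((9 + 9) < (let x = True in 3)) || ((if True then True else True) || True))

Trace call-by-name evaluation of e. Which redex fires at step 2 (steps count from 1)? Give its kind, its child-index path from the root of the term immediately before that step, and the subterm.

Working:
step 0: (((9 + 9) < (let x = true in 3)) || ((if true then true else true) || true))
step 1: [delta@0.0] ((18 < (let x = true in 3)) || ((if true then true else true) || true))
step 2: [let@0.1] ((18 < 3) || ((if true then true else true) || true))

Answer: let at 0.1 : (let x = true in 3)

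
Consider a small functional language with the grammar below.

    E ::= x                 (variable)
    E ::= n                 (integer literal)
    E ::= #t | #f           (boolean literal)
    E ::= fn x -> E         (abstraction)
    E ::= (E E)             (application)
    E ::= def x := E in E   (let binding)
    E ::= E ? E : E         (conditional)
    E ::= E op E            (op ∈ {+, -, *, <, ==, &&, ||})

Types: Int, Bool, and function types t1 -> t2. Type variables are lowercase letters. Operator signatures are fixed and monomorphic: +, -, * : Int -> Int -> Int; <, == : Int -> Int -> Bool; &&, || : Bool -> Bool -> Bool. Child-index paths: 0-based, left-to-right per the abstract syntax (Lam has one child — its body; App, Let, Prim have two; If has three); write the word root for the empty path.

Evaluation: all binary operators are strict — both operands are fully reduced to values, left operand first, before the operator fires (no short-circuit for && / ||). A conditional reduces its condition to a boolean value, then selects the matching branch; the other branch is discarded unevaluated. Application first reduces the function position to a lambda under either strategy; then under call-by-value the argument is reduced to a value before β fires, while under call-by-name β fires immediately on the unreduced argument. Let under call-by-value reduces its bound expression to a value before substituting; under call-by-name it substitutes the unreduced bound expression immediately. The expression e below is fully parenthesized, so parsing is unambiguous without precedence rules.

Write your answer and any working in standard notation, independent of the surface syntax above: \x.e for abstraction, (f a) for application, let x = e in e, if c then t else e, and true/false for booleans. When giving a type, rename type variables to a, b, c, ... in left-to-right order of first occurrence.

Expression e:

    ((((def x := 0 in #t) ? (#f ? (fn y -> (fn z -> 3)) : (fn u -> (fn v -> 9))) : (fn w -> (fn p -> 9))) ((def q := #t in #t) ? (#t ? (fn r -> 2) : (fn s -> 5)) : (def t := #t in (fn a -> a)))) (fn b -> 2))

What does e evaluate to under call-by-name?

Answer: 9

Working:
step 0: (((if (let x = 0 in true) then (if false then (\y.(\z.3)) else (\u.(\v.9))) else (\w.(\p.9))) (if (let q = true in true) then (if true then (\r.2) else (\s.5)) else (let t = true in (\a.a)))) (\b.2))
step 1: [let@0.0.0] (((if true then (if false then (\y.(\z.3)) else (\u.(\v.9))) else (\w.(\p.9))) (if (let q = true in true) then (if true then (\r.2) else (\s.5)) else (let t = true in (\a.a)))) (\b.2))
step 2: [if@0.0] (((if false then (\y.(\z.3)) else (\u.(\v.9))) (if (let q = true in true) then (if true then (\r.2) else (\s.5)) else (let t = true in (\a.a)))) (\b.2))
step 3: [if@0.0] (((\u.(\v.9)) (if (let q = true in true) then (if true then (\r.2) else (\s.5)) else (let t = true in (\a.a)))) (\b.2))
step 4: [beta@0] ((\v.9) (\b.2))
step 5: [beta@root] 9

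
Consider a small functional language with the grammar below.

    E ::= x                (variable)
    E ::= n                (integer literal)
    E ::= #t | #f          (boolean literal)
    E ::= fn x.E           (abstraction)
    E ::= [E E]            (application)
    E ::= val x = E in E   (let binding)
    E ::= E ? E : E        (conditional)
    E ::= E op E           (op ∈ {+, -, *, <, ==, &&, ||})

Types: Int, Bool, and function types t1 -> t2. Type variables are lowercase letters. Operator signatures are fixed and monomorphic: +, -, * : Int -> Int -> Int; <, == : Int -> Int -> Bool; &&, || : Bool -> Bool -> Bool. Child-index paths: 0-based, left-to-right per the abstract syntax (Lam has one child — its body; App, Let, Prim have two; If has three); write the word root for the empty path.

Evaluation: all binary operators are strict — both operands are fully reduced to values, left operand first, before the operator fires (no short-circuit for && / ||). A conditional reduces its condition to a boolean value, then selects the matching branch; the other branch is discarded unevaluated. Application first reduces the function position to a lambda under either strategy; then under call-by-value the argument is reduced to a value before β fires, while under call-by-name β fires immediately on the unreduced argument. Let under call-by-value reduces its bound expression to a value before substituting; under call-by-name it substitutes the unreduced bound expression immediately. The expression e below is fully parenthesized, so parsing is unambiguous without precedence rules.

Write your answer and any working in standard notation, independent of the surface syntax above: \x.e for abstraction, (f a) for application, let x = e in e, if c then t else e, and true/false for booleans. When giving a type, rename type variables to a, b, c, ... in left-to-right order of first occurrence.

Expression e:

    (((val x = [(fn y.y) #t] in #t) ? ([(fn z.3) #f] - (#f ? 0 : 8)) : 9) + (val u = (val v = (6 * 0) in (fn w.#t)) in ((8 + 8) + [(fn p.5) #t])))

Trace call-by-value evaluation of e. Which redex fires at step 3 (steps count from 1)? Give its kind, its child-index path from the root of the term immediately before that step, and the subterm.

Answer: if at 0 : (if true then (((\z.3) false) - (if false then 0 else 8)) else 9)

Working:
step 0: ((if (let x = ((\y.y) true) in true) then (((\z.3) false) - (if false then 0 else 8)) else 9) + (let u = (let v = (6 * 0) in (\w.true)) in ((8 + 8) + ((\p.5) true))))
step 1: [beta@0.0.0] ((if (let x = true in true) then (((\z.3) false) - (if false then 0 else 8)) else 9) + (let u = (let v = (6 * 0) in (\w.true)) in ((8 + 8) + ((\p.5) true))))
step 2: [let@0.0] ((if true then (((\z.3) false) - (if false then 0 else 8)) else 9) + (let u = (let v = (6 * 0) in (\w.true)) in ((8 + 8) + ((\p.5) true))))
step 3: [if@0] ((((\z.3) false) - (if false then 0 else 8)) + (let u = (let v = (6 * 0) in (\w.true)) in ((8 + 8) + ((\p.5) true))))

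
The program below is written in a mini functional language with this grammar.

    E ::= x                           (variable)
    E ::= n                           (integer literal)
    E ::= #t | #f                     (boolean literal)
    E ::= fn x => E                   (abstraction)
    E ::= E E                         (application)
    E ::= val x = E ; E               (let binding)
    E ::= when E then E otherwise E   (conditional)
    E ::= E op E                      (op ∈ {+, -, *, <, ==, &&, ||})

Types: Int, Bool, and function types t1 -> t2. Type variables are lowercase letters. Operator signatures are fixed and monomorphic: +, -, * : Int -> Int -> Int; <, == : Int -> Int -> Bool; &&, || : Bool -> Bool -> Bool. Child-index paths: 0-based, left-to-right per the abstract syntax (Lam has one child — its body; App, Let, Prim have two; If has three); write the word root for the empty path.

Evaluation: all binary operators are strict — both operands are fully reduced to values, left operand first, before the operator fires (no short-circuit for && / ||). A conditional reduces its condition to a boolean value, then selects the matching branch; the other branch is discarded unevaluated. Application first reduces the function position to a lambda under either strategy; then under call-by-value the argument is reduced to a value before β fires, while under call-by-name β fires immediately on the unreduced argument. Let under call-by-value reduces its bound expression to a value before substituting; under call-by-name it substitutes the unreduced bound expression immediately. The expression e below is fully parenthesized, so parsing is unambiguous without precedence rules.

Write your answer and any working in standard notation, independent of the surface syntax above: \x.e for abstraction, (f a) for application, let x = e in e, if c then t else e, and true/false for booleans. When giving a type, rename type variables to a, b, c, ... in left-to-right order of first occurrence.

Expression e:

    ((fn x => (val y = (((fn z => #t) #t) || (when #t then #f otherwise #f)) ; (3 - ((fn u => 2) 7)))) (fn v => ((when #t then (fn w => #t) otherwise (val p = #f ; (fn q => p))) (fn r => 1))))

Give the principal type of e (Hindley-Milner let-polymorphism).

Answer: Int

Trace:
\z._ : b -> Bool
  unify b -> Bool ~ Bool -> c
  unify b ~ Bool
  unify Bool ~ c
_ _ : Bool
  unify Bool ~ Bool
  unify Bool ~ Bool
  unify Bool ~ Bool
  unify Bool ~ Bool
let y : Bool
  unify Int ~ Int
\u._ : d -> Int
  unify d -> Int ~ Int -> e
  unify d ~ Int
  unify Int ~ e
_ _ : Int
  unify Int ~ Int
\x._ : a -> Int
  unify Bool ~ Bool
\w._ : g -> Bool
let p : Bool
p : Bool
\q._ : h -> Bool
  unify g -> Bool ~ h -> Bool
  unify g ~ h
  unify Bool ~ Bool
\r._ : i -> Int
  unify h -> Bool ~ (i -> Int) -> j
  unify h ~ i -> Int
  unify Bool ~ j
_ _ : Bool
\v._ : f -> Bool
  unify a -> Int ~ (f -> Bool) -> k
  unify a ~ f -> Bool
  unify Int ~ k
_ _ : Int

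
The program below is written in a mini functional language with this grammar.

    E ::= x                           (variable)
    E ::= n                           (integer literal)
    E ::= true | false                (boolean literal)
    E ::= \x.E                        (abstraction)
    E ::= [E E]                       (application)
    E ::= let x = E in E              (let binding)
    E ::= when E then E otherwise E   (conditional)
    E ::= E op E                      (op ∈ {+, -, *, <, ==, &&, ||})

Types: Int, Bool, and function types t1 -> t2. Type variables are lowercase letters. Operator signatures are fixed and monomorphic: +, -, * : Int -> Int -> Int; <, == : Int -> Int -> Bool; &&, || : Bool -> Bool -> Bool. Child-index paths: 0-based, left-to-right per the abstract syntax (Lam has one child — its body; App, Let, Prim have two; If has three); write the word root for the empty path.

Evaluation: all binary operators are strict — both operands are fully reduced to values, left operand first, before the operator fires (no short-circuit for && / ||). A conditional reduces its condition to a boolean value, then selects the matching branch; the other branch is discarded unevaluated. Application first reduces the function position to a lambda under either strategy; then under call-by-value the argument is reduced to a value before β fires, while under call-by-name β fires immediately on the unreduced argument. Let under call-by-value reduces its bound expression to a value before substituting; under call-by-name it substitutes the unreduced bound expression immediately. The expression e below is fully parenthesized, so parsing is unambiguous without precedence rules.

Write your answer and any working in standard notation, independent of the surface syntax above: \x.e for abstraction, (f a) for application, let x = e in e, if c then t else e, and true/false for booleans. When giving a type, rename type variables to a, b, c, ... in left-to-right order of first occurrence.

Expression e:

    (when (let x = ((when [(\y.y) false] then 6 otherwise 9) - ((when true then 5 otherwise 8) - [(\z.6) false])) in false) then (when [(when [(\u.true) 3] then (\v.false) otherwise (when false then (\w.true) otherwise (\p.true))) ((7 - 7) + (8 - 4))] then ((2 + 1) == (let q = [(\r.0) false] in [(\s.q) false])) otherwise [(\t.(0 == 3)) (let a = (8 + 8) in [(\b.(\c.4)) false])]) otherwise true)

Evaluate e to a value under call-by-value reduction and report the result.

Answer: true

Working:
step 0: (if (let x = ((if ((\y.y) false) then 6 else 9) - ((if true then 5 else 8) - ((\z.6) false))) in false) then (if ((if ((\u.true) 3) then (\v.false) else (if false then (\w.true) else (\p.true))) ((7 - 7) + (8 - 4))) then ((2 + 1) == (let q = ((\r.0) false) in ((\s.q) false))) else ((\t.(0 == 3)) (let a = (8 + 8) in ((\b.(\c.4)) false)))) else true)
step 1: [beta@0.0.0.0] (if (let x = ((if false then 6 else 9) - ((if true then 5 else 8) - ((\z.6) false))) in false) then (if ((if ((\u.true) 3) then (\v.false) else (if false then (\w.true) else (\p.true))) ((7 - 7) + (8 - 4))) then ((2 + 1) == (let q = ((\r.0) false) in ((\s.q) false))) else ((\t.(0 == 3)) (let a = (8 + 8) in ((\b.(\c.4)) false)))) else true)
step 2: [if@0.0.0] (if (let x = (9 - ((if true then 5 else 8) - ((\z.6) false))) in false) then (if ((if ((\u.true) 3) then (\v.false) else (if false then (\w.true) else (\p.true))) ((7 - 7) + (8 - 4))) then ((2 + 1) == (let q = ((\r.0) false) in ((\s.q) false))) else ((\t.(0 == 3)) (let a = (8 + 8) in ((\b.(\c.4)) false)))) else true)
step 3: [if@0.0.1.0] (if (let x = (9 - (5 - ((\z.6) false))) in false) then (if ((if ((\u.true) 3) then (\v.false) else (if false then (\w.true) else (\p.true))) ((7 - 7) + (8 - 4))) then ((2 + 1) == (let q = ((\r.0) false) in ((\s.q) false))) else ((\t.(0 == 3)) (let a = (8 + 8) in ((\b.(\c.4)) false)))) else true)
step 4: [beta@0.0.1.1] (if (let x = (9 - (5 - 6)) in false) then (if ((if ((\u.true) 3) then (\v.false) else (if false then (\w.true) else (\p.true))) ((7 - 7) + (8 - 4))) then ((2 + 1) == (let q = ((\r.0) false) in ((\s.q) false))) else ((\t.(0 == 3)) (let a = (8 + 8) in ((\b.(\c.4)) false)))) else true)
step 5: [delta@0.0.1] (if (let x = (9 - -1) in false) then (if ((if ((\u.true) 3) then (\v.false) else (if false then (\w.true) else (\p.true))) ((7 - 7) + (8 - 4))) then ((2 + 1) == (let q = ((\r.0) false) in ((\s.q) false))) else ((\t.(0 == 3)) (let a = (8 + 8) in ((\b.(\c.4)) false)))) else true)
step 6: [delta@0.0] (if (let x = 10 in false) then (if ((if ((\u.true) 3) then (\v.false) else (if false then (\w.true) else (\p.true))) ((7 - 7) + (8 - 4))) then ((2 + 1) == (let q = ((\r.0) false) in ((\s.q) false))) else ((\t.(0 == 3)) (let a = (8 + 8) in ((\b.(\c.4)) false)))) else true)
step 7: [let@0] (if false then (if ((if ((\u.true) 3) then (\v.false) else (if false then (\w.true) else (\p.true))) ((7 - 7) + (8 - 4))) then ((2 + 1) == (let q = ((\r.0) false) in ((\s.q) false))) else ((\t.(0 == 3)) (let a = (8 + 8) in ((\b.(\c.4)) false)))) else true)
step 8: [if@root] true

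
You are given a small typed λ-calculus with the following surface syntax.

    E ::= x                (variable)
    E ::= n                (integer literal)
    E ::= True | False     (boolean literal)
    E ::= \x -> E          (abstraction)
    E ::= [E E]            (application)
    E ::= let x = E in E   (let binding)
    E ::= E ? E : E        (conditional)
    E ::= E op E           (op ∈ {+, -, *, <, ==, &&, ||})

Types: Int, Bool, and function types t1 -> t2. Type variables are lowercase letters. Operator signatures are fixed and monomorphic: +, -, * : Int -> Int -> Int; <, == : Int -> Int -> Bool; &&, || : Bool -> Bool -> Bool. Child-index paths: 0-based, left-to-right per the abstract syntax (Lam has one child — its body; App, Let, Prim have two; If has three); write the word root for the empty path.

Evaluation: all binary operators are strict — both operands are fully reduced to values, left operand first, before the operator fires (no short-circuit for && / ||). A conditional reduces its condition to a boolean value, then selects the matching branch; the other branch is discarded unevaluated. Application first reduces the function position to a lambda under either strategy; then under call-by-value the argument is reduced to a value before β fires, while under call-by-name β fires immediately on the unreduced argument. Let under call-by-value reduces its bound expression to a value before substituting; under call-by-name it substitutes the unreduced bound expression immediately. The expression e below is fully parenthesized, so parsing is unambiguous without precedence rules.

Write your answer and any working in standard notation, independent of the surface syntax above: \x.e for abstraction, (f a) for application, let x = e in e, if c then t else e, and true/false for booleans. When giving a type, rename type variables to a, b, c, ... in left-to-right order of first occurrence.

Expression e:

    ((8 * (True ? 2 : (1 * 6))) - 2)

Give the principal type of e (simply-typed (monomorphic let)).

Trace:
  unify Int ~ Int
  unify Bool ~ Bool
  unify Int ~ Int
  unify Int ~ Int
  unify Int ~ Int
  unify Int ~ Int
  unify Int ~ Int
  unify Int ~ Int

Answer: Int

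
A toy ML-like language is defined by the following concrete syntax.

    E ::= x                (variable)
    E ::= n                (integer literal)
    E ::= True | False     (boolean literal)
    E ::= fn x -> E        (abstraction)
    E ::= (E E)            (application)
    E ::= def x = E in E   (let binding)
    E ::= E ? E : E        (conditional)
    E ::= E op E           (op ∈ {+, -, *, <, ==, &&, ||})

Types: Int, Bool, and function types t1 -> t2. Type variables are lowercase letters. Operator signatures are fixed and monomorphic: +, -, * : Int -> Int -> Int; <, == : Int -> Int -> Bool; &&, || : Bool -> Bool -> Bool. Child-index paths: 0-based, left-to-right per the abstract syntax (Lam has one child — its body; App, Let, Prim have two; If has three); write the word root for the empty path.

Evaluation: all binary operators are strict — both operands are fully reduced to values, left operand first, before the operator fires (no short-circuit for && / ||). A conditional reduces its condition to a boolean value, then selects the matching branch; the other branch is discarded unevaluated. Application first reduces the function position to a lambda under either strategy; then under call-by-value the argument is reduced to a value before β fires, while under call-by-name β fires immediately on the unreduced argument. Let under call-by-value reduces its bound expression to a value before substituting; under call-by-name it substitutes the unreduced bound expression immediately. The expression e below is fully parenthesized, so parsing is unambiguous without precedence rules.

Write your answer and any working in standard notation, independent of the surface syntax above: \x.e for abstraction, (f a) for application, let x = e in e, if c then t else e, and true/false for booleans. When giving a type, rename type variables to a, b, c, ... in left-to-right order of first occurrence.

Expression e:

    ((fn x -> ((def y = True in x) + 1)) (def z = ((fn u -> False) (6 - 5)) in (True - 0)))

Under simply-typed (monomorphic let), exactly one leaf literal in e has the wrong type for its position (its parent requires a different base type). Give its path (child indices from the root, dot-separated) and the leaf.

Derivation:
let y : Bool
x : a
  unify a ~ Int
  unify Int ~ Int
\x._ : Int -> Int
\u._ : b -> Bool
  unify Int ~ Int
  unify Int ~ Int
  unify b -> Bool ~ Int -> c
  unify b ~ Int
  unify Bool ~ c
_ _ : Bool
let z : Bool
  unify Bool ~ Int
  FAIL: mismatch Bool ~ Int

Answer: 1.1.0 : true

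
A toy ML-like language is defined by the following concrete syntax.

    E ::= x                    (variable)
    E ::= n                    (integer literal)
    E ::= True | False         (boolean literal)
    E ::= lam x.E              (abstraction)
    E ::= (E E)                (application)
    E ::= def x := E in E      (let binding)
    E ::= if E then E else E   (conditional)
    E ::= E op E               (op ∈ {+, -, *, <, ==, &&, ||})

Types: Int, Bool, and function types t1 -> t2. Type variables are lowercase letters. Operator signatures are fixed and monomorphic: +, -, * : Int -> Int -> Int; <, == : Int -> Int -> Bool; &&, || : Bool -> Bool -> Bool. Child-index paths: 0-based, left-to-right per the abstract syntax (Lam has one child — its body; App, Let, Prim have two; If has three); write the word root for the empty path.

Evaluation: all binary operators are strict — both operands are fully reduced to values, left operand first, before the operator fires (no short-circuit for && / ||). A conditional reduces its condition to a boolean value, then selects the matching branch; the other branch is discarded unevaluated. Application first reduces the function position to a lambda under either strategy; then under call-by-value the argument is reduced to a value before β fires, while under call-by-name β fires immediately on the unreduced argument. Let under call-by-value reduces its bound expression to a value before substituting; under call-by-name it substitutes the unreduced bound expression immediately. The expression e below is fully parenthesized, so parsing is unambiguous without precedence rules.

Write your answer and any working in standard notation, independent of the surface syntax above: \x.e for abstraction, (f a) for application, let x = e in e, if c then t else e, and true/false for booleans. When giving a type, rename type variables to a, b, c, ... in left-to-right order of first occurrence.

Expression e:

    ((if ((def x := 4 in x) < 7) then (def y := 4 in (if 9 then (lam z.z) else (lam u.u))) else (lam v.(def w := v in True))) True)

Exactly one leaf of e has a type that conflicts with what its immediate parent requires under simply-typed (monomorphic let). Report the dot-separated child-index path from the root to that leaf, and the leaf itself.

Working:
let x : Int
x : Int
  unify Int ~ Int
  unify Int ~ Int
  unify Bool ~ Bool
let y : Int
  unify Int ~ Bool
  FAIL: mismatch Int ~ Bool

Answer: 0.1.1.0 : 9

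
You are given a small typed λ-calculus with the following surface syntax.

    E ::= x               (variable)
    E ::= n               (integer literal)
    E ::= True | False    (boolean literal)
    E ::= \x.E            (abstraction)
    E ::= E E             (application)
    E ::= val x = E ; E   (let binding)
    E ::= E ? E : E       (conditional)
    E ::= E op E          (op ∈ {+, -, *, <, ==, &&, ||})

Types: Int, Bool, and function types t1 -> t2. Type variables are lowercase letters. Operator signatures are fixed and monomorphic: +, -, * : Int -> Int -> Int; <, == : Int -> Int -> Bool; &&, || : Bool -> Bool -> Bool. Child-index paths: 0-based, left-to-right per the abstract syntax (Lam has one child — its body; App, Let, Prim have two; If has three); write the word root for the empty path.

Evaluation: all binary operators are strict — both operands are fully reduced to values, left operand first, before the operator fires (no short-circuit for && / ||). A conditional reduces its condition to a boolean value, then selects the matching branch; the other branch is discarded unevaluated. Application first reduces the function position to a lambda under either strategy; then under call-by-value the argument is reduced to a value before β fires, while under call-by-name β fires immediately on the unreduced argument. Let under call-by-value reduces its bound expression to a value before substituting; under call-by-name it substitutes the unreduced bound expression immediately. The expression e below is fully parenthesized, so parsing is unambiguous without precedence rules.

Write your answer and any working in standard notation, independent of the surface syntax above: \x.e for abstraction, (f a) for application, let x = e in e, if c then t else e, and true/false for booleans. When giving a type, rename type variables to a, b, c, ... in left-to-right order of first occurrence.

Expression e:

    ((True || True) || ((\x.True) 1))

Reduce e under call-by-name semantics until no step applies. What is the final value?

Answer: true

Trace:
step 0: ((true || true) || ((\x.true) 1))
step 1: [delta@0] (true || ((\x.true) 1))
step 2: [beta@1] (true || true)
step 3: [delta@root] true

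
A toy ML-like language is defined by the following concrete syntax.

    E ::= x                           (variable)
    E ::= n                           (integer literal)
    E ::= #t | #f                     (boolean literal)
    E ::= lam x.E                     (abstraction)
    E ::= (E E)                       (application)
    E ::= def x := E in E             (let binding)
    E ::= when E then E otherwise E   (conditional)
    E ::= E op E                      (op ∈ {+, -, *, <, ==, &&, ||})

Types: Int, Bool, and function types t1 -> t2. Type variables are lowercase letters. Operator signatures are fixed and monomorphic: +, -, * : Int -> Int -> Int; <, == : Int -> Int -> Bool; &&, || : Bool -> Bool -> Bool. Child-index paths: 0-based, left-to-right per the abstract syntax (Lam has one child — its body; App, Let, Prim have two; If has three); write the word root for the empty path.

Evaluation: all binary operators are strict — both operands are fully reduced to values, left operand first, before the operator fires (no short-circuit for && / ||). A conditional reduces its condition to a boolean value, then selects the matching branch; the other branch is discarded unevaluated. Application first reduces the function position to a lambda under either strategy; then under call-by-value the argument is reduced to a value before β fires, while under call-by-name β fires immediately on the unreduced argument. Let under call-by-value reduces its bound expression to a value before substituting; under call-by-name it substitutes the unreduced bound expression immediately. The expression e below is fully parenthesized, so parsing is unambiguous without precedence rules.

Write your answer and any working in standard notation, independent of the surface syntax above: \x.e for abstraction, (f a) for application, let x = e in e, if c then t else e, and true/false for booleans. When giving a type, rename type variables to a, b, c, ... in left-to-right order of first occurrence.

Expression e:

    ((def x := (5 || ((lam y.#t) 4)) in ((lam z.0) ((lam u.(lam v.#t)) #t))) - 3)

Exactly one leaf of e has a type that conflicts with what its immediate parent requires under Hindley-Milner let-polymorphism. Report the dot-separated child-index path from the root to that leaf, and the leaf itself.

Answer: 0.0.0 : 5

Trace:
  unify Int ~ Bool
  FAIL: mismatch Int ~ Bool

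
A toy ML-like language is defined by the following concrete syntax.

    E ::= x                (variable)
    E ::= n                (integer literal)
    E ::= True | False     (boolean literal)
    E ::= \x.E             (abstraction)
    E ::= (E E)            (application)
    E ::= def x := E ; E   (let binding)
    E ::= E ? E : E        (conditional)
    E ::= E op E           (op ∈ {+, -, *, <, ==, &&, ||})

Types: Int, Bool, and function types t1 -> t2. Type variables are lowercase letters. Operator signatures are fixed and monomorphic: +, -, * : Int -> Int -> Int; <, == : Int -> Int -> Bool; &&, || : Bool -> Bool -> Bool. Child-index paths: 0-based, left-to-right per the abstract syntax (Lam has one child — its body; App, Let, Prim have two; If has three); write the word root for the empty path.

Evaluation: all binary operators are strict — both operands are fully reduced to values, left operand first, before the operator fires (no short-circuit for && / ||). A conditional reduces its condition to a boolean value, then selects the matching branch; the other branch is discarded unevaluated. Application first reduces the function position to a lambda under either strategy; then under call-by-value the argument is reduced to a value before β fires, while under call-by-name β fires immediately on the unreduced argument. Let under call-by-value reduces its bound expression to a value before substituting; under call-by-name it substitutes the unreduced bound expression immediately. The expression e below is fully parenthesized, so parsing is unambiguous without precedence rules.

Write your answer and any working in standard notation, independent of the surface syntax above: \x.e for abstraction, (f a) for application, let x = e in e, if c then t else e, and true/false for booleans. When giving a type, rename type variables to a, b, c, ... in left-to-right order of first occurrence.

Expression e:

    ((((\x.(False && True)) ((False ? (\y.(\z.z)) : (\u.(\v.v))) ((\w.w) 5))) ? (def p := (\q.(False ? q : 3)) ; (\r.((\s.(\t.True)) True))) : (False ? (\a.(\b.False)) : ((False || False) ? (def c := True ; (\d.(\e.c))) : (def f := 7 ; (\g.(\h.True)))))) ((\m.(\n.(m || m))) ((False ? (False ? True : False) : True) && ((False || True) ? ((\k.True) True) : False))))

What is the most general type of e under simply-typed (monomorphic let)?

Answer: a -> Bool

Trace:
  unify Bool ~ Bool
  unify Bool ~ Bool
\x._ : a -> Bool
  unify Bool ~ Bool
z : c
\z._ : c -> c
\y._ : b -> c -> c
v : e
\v._ : e -> e
\u._ : d -> e -> e
  unify b -> c -> c ~ d -> e -> e
  unify b ~ d
  unify c -> c ~ e -> e
  unify c ~ e
  unify e ~ e
w : f
\w._ : f -> f
  unify f -> f ~ Int -> g
  unify f ~ Int
  unify Int ~ g
_ _ : Int
  unify d -> e -> e ~ Int -> h
  unify d ~ Int
  unify e -> e ~ h
_ _ : e -> e
  unify a -> Bool ~ (e -> e) -> i
  unify a ~ e -> e
  unify Bool ~ i
_ _ : Bool
  unify Bool ~ Bool
  unify Bool ~ Bool
q : j
  unify j ~ Int
\q._ : Int -> Int
let p : Int -> Int
\t._ : m -> Bool
\s._ : l -> m -> Bool
  unify l -> m -> Bool ~ Bool -> n
  unify l ~ Bool
  unify m -> Bool ~ n
_ _ : m -> Bool
\r._ : k -> m -> Bool
  unify Bool ~ Bool
\b._ : p -> Bool
\a._ : o -> p -> Bool
  unify Bool ~ Bool
  unify Bool ~ Bool
  unify Bool ~ Bool
let c : Bool
c : Bool
\e._ : r -> Bool
\d._ : q -> r -> Bool
let f : Int
\h._ : t -> Bool
\g._ : s -> t -> Bool
  unify q -> r -> Bool ~ s -> t -> Bool
  unify q ~ s
  unify r -> Bool ~ t -> Bool
  unify r ~ t
  unify Bool ~ Bool
  unify o -> p -> Bool ~ s -> t -> Bool
  unify o ~ s
  unify p -> Bool ~ t -> Bool
  unify p ~ t
  unify Bool ~ Bool
  unify k -> m -> Bool ~ s -> t -> Bool
  unify k ~ s
  unify m -> Bool ~ t -> Bool
  unify m ~ t
  unify Bool ~ Bool
m : u
  unify u ~ Bool
m : Bool
  unify Bool ~ Bool
\n._ : v -> Bool
\m._ : Bool -> v -> Bool
  unify Bool ~ Bool
  unify Bool ~ Bool
  unify Bool ~ Bool
  unify Bool ~ Bool
  unify Bool ~ Bool
  unify Bool ~ Bool
  unify Bool ~ Bool
  unify Bool ~ Bool
\k._ : w -> Bool
  unify w -> Bool ~ Bool -> x
  unify w ~ Bool
  unify Bool ~ x
_ _ : Bool
  unify Bool ~ Bool
  unify Bool ~ Bool
  unify Bool -> v -> Bool ~ Bool -> y
  unify Bool ~ Bool
  unify v -> Bool ~ y
_ _ : v -> Bool
  unify s -> t -> Bool ~ (v -> Bool) -> z
  unify s ~ v -> Bool
  unify t -> Bool ~ z
_ _ : t -> Bool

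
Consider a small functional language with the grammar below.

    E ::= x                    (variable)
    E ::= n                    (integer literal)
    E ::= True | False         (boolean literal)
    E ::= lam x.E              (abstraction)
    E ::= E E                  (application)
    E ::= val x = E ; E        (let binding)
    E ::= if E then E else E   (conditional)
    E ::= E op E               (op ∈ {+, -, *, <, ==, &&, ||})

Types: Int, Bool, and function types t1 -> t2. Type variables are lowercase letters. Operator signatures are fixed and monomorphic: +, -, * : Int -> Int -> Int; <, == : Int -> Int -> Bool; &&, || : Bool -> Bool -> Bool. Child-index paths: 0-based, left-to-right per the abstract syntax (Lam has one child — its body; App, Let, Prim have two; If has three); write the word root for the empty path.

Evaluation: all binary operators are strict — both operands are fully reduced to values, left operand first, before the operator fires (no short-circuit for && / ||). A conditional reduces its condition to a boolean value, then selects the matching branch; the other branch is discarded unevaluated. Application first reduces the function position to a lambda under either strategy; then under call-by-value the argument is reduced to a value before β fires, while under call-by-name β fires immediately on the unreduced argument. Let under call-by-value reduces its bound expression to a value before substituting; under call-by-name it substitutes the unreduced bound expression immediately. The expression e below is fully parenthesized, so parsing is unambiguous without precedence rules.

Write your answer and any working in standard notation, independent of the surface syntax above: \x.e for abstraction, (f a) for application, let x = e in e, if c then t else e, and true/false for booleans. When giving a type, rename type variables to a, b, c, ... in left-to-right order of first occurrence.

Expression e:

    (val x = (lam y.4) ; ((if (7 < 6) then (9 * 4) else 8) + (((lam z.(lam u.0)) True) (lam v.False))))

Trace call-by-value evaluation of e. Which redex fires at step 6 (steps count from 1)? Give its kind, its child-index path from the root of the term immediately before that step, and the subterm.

Trace:
step 0: (let x = (\y.4) in ((if (7 < 6) then (9 * 4) else 8) + (((\z.(\u.0)) true) (\v.false))))
step 1: [let@root] ((if (7 < 6) then (9 * 4) else 8) + (((\z.(\u.0)) true) (\v.false)))
step 2: [delta@0.0] ((if false then (9 * 4) else 8) + (((\z.(\u.0)) true) (\v.false)))
step 3: [if@0] (8 + (((\z.(\u.0)) true) (\v.false)))
step 4: [beta@1.0] (8 + ((\u.0) (\v.false)))
step 5: [beta@1] (8 + 0)
step 6: [delta@root] 8

Answer: delta at root : (8 + 0)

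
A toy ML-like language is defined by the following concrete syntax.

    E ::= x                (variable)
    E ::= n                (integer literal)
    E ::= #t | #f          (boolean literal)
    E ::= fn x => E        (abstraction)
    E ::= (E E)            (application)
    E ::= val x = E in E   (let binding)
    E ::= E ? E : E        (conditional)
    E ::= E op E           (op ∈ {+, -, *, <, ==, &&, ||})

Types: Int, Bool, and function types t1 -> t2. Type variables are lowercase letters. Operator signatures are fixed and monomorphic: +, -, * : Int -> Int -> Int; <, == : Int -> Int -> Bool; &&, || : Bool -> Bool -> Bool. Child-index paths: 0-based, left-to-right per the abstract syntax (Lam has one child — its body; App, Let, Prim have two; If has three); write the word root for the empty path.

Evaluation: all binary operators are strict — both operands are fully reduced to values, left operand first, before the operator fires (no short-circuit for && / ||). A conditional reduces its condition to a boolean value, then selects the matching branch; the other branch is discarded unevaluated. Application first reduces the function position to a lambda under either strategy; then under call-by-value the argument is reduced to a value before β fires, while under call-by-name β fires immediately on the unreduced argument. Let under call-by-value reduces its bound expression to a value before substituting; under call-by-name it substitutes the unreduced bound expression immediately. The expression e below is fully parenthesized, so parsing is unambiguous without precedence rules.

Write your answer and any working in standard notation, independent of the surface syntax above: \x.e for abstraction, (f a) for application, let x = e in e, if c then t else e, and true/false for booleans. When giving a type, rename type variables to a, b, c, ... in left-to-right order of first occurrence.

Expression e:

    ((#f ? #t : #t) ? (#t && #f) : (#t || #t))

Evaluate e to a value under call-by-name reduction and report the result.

Working:
step 0: (if (if false then true else true) then (true && false) else (true || true))
step 1: [if@0] (if true then (true && false) else (true || true))
step 2: [if@root] (true && false)
step 3: [delta@root] false

Answer: false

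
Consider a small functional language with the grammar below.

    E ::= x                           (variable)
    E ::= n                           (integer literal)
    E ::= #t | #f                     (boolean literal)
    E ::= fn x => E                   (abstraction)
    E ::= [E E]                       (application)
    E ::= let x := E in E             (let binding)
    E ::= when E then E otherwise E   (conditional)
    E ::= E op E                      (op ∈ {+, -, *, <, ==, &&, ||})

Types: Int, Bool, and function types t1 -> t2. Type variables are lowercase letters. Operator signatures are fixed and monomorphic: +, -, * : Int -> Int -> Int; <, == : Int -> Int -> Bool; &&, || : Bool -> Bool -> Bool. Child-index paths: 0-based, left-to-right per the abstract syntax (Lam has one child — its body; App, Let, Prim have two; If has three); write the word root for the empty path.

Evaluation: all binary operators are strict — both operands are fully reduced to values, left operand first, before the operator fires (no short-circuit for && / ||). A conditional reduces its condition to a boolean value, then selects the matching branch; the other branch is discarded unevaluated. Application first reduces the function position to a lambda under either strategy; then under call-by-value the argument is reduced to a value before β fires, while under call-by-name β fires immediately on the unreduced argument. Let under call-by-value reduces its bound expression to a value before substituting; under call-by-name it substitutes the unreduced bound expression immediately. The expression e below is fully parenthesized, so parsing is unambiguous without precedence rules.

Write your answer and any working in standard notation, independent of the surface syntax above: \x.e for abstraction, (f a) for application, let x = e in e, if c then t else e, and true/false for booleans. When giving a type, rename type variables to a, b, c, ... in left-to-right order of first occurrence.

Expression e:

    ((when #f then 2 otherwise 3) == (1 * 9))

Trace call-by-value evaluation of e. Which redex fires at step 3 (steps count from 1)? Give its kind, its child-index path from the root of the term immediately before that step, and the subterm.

Trace:
step 0: ((if false then 2 else 3) == (1 * 9))
step 1: [if@0] (3 == (1 * 9))
step 2: [delta@1] (3 == 9)
step 3: [delta@root] false

Answer: delta at root : (3 == 9)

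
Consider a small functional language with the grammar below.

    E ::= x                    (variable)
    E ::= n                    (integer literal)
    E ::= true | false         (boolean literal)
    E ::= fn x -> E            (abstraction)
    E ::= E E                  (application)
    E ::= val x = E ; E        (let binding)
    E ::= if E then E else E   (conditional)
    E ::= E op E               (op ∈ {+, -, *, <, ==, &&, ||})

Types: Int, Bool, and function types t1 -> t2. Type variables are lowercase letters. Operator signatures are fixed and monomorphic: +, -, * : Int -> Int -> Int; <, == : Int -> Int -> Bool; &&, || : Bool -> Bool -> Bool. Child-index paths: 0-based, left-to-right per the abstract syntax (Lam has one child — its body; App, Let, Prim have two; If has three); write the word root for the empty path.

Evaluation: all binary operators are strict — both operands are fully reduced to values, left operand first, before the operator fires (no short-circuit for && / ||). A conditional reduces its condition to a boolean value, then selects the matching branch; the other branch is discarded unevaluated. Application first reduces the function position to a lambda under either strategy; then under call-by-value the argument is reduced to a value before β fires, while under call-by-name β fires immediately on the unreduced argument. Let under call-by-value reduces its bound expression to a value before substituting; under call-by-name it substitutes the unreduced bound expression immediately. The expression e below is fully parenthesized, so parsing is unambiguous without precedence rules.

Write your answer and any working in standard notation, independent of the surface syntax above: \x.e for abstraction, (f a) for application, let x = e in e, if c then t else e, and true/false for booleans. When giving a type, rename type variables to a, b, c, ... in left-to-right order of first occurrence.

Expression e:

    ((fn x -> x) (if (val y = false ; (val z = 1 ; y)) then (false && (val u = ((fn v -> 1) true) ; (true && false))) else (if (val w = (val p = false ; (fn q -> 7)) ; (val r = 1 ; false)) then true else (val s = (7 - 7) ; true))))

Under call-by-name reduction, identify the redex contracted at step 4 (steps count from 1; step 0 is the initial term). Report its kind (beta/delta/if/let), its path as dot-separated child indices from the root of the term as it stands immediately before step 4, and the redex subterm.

Trace:
step 0: ((\x.x) (if (let y = false in (let z = 1 in y)) then (false && (let u = ((\v.1) true) in (true && false))) else (if (let w = (let p = false in (\q.7)) in (let r = 1 in false)) then true else (let s = (7 - 7) in true))))
step 1: [beta@root] (if (let y = false in (let z = 1 in y)) then (false && (let u = ((\v.1) true) in (true && false))) else (if (let w = (let p = false in (\q.7)) in (let r = 1 in false)) then true else (let s = (7 - 7) in true)))
step 2: [let@0] (if (let z = 1 in false) then (false && (let u = ((\v.1) true) in (true && false))) else (if (let w = (let p = false in (\q.7)) in (let r = 1 in false)) then true else (let s = (7 - 7) in true)))
step 3: [let@0] (if false then (false && (let u = ((\v.1) true) in (true && false))) else (if (let w = (let p = false in (\q.7)) in (let r = 1 in false)) then true else (let s = (7 - 7) in true)))
step 4: [if@root] (if (let w = (let p = false in (\q.7)) in (let r = 1 in false)) then true else (let s = (7 - 7) in true))

Answer: if at root : (if false then (false && (let u = ((\v.1) true) in (true && false))) else (if (let w = (let p = false in (\q.7)) in (let r = 1 in false)) then true else (let s = (7 - 7) in true)))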